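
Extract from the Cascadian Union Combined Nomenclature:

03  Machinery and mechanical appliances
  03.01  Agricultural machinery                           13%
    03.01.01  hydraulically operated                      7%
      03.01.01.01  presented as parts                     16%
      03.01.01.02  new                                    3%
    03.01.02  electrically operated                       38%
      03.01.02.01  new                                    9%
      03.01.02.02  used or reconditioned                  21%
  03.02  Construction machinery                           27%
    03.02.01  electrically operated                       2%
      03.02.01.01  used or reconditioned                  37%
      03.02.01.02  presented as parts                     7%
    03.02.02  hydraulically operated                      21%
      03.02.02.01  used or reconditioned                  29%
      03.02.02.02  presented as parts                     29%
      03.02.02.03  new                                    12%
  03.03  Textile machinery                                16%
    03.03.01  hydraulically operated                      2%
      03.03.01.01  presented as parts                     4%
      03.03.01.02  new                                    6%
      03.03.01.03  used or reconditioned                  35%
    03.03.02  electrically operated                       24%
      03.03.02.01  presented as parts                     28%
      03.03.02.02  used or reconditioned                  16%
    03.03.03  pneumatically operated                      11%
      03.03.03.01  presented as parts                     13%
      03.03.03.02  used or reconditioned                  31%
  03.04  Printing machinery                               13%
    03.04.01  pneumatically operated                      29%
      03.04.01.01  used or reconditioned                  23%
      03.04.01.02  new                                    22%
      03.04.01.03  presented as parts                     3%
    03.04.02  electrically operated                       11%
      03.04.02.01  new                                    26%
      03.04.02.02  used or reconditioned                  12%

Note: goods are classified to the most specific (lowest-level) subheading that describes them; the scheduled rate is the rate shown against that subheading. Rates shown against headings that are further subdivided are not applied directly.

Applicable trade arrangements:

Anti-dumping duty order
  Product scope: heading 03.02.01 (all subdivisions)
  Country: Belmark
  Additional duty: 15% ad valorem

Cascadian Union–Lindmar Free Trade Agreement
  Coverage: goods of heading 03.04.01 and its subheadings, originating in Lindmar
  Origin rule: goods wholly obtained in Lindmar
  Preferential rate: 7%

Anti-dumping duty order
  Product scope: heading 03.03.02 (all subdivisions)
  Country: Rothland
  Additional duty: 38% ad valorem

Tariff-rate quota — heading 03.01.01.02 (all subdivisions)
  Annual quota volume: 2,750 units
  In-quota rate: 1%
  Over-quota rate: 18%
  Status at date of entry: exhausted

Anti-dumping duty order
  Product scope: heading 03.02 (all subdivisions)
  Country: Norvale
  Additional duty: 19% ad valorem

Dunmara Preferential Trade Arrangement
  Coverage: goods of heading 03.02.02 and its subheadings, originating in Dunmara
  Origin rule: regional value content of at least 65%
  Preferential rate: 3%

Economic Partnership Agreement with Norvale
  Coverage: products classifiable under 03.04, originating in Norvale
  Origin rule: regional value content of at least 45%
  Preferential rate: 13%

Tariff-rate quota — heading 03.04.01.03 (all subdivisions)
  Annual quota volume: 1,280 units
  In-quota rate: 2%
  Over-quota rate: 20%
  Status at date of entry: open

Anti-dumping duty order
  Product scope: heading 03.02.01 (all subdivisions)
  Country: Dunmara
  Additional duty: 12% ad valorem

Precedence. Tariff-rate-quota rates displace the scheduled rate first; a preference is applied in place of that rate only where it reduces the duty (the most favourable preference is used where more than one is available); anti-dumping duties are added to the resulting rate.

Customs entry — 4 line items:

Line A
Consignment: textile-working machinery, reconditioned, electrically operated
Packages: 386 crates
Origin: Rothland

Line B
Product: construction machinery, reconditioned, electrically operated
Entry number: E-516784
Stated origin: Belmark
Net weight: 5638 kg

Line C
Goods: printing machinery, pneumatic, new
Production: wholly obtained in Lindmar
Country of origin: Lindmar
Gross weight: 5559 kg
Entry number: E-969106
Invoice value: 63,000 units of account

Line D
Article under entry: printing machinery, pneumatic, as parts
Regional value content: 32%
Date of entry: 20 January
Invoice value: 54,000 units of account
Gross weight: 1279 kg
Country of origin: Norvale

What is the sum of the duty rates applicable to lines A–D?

115%

Line A: textile-working → 03.03; electrically operated → 03.03.02; reconditioned → 03.03.02.02. Scheduled 16%. anti-dumping (Rothland, 03.03.02): +38%; total 16% + 38% = 54%. → 54%.
Line B: construction → 03.02; electrically operated → 03.02.01; reconditioned → 03.02.01.01. Scheduled 37%. anti-dumping (Belmark, 03.02.01): +15%; total 37% + 15% = 52%. → 52%.
Line C: printing → 03.04; pneumatic → 03.04.01; new → 03.04.01.02. Scheduled 22%. Lindmar agreement on 03.04.01: wholly obtained → 7% available; preferential 7%. → 7%.
Line D: printing → 03.04; pneumatic → 03.04.01; as parts → 03.04.01.03. Scheduled 3%. quota on 03.04.01.03 open → in-quota 2%; Norvale agreement on 03.04: RVC < 45%. → 2%.
Sum: 54% + 52% + 7% + 2% = 115%.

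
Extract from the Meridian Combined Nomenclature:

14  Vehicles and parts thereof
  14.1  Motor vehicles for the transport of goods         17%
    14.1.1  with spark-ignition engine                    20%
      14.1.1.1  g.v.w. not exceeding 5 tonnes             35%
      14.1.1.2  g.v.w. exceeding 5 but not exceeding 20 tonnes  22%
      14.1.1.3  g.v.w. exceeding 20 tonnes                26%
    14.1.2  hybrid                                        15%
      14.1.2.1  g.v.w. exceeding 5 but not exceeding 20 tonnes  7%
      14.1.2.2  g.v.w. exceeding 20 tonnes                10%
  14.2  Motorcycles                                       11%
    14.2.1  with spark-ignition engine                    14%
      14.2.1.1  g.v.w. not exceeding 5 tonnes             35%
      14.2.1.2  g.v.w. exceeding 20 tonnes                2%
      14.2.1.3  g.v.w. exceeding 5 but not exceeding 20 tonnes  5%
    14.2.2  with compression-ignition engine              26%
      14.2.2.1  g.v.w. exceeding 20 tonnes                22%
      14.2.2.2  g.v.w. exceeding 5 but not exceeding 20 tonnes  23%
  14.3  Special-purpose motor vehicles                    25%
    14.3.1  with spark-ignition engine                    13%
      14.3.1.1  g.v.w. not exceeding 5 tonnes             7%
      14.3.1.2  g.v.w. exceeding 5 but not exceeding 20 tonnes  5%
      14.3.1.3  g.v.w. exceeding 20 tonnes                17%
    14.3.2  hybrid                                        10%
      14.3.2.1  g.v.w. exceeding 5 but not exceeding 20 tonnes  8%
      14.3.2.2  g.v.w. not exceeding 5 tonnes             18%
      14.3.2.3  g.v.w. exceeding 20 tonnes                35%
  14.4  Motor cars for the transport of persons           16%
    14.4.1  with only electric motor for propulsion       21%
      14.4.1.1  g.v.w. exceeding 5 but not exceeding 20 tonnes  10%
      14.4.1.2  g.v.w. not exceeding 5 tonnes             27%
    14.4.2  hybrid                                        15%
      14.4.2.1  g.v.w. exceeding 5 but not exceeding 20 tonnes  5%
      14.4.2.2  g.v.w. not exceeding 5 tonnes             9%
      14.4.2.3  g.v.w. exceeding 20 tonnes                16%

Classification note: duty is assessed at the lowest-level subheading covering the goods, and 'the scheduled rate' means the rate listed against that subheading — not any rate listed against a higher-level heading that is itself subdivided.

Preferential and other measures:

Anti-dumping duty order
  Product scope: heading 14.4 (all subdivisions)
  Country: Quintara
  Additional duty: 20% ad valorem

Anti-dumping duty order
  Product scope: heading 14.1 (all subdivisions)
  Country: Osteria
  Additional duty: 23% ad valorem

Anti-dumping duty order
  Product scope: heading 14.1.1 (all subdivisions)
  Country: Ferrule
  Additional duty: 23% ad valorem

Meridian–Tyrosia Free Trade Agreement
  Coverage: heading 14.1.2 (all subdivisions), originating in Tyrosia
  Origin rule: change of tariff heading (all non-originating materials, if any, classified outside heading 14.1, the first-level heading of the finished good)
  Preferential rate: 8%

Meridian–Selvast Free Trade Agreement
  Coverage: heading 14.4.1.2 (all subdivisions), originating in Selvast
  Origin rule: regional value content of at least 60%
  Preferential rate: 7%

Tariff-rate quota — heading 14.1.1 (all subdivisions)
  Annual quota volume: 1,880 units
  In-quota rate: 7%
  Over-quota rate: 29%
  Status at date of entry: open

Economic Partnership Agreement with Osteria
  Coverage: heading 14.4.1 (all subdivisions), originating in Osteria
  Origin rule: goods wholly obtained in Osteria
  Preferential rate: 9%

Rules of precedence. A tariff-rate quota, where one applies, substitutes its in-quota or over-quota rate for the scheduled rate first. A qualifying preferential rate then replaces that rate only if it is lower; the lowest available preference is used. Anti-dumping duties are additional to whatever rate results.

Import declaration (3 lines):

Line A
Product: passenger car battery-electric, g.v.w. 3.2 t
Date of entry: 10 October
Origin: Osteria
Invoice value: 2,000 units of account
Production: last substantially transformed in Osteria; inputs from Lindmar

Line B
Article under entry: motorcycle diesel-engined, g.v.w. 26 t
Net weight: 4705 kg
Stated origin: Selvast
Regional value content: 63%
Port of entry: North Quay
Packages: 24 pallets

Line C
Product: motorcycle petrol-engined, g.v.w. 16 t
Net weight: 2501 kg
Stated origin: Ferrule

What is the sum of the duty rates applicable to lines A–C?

54%

Line A: passenger car → 14.4; battery-electric → 14.4.1; g.v.w. 3.2 t → 14.4.1.2. Scheduled 27%. Osteria agreement on 14.4.1: not wholly obtained. → 27%.
Line B: motorcycle → 14.2; diesel-engined → 14.2.2; g.v.w. 26 t → 14.2.2.1. Scheduled 22%. Selvast agreement on 14.4.1.2: 14.2.2.1 not covered. → 22%.
Line C: motorcycle → 14.2; petrol-engined → 14.2.1; g.v.w. 16 t → 14.2.1.3. Scheduled 5%. No special measure applies. → 5%.
Sum: 27% + 22% + 5% = 54%.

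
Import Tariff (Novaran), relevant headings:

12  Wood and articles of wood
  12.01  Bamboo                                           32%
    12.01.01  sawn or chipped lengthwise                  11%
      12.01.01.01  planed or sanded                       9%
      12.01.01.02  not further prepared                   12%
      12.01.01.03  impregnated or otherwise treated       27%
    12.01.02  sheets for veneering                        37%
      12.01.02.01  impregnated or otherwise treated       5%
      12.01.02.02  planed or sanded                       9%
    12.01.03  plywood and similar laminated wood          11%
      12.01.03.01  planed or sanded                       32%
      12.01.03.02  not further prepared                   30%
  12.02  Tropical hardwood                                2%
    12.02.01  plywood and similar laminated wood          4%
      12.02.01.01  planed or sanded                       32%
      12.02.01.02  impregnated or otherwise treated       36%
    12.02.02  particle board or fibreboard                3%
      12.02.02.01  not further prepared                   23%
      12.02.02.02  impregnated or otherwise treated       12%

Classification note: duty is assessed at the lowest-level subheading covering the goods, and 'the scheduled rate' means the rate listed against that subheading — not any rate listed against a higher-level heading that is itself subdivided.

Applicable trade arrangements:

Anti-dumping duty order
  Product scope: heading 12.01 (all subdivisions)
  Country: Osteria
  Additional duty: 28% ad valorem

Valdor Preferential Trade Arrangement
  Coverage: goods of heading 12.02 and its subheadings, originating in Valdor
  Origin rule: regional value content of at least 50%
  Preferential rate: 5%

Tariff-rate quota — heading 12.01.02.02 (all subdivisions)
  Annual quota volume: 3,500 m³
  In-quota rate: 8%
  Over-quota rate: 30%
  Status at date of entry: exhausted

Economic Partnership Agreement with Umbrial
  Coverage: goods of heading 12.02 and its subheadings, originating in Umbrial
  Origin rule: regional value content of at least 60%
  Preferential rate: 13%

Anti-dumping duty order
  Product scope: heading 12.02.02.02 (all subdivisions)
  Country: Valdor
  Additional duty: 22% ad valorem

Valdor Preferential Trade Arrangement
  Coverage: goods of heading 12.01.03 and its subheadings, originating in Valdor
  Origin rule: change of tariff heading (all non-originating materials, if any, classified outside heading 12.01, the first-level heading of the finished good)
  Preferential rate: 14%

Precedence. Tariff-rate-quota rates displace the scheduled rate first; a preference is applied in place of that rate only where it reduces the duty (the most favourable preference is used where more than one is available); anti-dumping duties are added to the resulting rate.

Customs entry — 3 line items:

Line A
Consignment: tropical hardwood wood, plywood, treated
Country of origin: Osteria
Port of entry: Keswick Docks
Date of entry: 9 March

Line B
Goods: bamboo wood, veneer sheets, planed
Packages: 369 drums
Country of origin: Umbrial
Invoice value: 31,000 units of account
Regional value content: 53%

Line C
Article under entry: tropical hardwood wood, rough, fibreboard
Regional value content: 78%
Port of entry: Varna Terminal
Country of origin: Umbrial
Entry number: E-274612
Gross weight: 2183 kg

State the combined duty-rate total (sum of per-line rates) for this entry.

79%

Line A: tropical hardwood → 12.02; plywood → 12.02.01; treated → 12.02.01.02. Scheduled 36%. No special measure applies. → 36%.
Line B: bamboo → 12.01; veneer sheets → 12.01.02; planed → 12.01.02.02. Scheduled 9%. quota on 12.01.02.02 exhausted → over-quota 30%; Umbrial agreement on 12.02: 12.01.02.02 not covered. → 30%.
Line C: tropical hardwood → 12.02; fibreboard → 12.02.02; rough → 12.02.02.01. Scheduled 23%. Umbrial agreement on 12.02: RVC ≥ 60% → 13% available; preferential 13%. → 13%.
Sum: 36% + 30% + 13% = 79%.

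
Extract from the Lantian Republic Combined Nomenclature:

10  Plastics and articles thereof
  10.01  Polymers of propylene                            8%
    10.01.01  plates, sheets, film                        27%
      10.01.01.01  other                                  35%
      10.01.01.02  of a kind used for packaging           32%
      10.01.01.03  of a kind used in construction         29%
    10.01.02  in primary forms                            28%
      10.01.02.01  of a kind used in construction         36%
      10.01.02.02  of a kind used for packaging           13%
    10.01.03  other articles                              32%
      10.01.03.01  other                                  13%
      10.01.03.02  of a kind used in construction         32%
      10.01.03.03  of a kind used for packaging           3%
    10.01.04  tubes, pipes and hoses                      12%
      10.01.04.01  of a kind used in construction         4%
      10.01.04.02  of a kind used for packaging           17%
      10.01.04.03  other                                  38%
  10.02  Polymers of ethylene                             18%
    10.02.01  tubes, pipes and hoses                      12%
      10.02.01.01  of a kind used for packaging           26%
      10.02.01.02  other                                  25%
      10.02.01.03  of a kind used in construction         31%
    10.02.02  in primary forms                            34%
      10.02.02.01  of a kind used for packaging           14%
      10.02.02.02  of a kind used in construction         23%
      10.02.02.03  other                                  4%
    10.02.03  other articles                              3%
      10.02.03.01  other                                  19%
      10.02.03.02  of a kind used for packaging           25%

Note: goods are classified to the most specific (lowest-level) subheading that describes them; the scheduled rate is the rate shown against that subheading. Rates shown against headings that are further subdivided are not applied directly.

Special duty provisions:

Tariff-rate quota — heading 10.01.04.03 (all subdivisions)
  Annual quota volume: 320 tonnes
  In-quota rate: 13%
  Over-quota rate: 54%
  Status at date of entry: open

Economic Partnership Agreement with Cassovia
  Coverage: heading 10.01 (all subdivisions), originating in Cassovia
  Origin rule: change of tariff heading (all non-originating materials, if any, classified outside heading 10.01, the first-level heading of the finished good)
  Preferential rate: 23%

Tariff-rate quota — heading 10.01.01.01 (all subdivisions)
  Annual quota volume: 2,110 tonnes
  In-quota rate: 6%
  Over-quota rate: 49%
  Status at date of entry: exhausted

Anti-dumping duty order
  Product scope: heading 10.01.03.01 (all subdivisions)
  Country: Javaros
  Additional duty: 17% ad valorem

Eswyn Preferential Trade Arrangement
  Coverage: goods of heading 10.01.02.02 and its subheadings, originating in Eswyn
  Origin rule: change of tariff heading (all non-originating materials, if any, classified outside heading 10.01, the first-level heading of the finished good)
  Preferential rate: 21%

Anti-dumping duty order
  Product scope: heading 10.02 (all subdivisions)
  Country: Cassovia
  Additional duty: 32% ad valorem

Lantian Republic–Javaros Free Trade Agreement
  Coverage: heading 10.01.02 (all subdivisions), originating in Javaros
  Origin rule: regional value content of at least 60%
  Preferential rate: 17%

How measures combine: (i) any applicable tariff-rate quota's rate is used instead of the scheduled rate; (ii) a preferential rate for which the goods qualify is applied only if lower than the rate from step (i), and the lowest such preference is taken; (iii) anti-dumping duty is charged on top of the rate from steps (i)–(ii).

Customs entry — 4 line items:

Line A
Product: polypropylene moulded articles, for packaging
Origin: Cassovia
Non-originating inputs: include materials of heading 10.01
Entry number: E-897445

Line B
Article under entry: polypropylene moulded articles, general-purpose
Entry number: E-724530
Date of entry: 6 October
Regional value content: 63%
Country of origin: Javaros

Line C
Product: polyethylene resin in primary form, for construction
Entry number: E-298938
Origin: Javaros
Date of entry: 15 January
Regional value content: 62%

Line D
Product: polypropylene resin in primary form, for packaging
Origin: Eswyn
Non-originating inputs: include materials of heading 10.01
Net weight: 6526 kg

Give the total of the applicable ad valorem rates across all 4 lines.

69%

Line A: polypropylene → 10.01; moulded articles → 10.01.03; for packaging → 10.01.03.03. Scheduled 3%. Cassovia agreement on 10.01: CTH not met. → 3%.
Line B: polypropylene → 10.01; moulded articles → 10.01.03; general-purpose → 10.01.03.01. Scheduled 13%. Javaros agreement on 10.01.02: 10.01.03.01 not covered; anti-dumping (Javaros, 10.01.03.01): +17%; total 13% + 17% = 30%. → 30%.
Line C: polyethylene → 10.02; resin in primary form → 10.02.02; for construction → 10.02.02.02. Scheduled 23%. Javaros agreement on 10.01.02: 10.02.02.02 not covered. → 23%.
Line D: polypropylene → 10.01; resin in primary form → 10.01.02; for packaging → 10.01.02.02. Scheduled 13%. Eswyn agreement on 10.01.02.02: CTH not met. → 13%.
Sum: 3% + 30% + 23% + 13% = 69%.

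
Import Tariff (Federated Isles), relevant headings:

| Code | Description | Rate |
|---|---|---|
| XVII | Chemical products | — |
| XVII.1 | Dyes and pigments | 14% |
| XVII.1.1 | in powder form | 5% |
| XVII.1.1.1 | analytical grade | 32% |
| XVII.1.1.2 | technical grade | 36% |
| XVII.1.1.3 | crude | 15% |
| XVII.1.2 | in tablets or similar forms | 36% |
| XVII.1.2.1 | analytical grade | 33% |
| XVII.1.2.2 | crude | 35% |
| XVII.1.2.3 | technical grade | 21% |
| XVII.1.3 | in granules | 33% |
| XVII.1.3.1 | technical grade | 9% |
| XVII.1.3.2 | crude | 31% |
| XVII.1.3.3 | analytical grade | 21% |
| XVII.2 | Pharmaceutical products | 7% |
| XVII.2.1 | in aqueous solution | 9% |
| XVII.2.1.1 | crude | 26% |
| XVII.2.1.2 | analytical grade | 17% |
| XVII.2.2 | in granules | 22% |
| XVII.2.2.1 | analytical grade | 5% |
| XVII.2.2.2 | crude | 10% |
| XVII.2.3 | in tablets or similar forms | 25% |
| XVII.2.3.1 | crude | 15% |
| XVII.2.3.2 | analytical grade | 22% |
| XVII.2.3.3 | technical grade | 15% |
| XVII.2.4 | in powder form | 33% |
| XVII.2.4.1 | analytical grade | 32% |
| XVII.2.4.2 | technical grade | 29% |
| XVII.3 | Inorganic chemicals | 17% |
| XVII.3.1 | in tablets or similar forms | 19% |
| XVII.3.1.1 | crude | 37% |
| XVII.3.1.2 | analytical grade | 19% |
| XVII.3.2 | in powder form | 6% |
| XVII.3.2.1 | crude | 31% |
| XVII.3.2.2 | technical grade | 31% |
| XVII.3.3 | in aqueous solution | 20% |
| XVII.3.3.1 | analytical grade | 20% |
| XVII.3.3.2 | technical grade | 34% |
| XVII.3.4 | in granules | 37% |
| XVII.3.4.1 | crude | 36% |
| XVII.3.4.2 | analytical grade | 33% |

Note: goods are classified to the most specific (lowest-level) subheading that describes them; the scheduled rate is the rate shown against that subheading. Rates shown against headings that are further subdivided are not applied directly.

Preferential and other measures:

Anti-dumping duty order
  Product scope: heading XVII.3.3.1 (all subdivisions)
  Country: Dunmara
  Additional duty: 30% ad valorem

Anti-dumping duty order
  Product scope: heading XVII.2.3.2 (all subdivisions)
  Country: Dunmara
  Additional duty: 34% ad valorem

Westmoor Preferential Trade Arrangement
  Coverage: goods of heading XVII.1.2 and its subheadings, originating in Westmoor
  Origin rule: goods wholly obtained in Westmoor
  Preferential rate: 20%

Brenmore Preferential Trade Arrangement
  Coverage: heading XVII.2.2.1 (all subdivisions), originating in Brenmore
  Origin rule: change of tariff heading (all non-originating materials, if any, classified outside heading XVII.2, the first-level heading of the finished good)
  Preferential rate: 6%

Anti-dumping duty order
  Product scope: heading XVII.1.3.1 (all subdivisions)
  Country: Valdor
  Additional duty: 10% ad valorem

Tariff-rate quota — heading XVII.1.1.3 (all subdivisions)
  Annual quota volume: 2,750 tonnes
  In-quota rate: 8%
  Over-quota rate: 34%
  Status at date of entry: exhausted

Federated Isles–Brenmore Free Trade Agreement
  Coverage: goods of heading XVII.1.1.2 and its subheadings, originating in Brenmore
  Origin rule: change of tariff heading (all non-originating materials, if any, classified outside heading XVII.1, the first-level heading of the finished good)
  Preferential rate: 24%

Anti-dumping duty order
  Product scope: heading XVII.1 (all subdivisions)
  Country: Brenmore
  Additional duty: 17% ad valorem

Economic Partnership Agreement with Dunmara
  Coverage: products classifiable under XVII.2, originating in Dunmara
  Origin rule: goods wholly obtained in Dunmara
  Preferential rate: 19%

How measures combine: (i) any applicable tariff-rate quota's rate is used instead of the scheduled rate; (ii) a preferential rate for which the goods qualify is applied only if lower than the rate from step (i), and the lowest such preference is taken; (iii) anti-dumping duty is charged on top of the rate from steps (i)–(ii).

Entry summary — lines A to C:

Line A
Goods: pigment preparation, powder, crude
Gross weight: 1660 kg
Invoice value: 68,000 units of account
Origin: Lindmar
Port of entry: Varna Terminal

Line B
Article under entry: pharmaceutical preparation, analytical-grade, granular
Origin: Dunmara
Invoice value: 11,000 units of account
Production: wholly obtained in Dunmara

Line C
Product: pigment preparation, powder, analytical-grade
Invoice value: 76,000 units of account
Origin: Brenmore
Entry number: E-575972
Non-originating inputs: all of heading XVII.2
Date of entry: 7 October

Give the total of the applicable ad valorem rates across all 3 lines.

88%

Line A: pigment → XVII.1; powder → XVII.1.1; crude → XVII.1.1.3. Scheduled 15%. quota on XVII.1.1.3 exhausted → over-quota 34%. → 34%.
Line B: pharmaceutical → XVII.2; granular → XVII.2.2; analytical-grade → XVII.2.2.1. Scheduled 5%. Dunmara agreement on XVII.2: wholly obtained → 19% available; preference 19% not lower than 5% → no reduction. → 5%.
Line C: pigment → XVII.1; powder → XVII.1.1; analytical-grade → XVII.1.1.1. Scheduled 32%. Brenmore agreement on XVII.2.2.1: XVII.1.1.1 not covered; Brenmore agreement on XVII.1.1.2: XVII.1.1.1 not covered; anti-dumping (Brenmore, XVII.1): +17%; total 32% + 17% = 49%. → 49%.
Sum: 34% + 5% + 49% = 88%.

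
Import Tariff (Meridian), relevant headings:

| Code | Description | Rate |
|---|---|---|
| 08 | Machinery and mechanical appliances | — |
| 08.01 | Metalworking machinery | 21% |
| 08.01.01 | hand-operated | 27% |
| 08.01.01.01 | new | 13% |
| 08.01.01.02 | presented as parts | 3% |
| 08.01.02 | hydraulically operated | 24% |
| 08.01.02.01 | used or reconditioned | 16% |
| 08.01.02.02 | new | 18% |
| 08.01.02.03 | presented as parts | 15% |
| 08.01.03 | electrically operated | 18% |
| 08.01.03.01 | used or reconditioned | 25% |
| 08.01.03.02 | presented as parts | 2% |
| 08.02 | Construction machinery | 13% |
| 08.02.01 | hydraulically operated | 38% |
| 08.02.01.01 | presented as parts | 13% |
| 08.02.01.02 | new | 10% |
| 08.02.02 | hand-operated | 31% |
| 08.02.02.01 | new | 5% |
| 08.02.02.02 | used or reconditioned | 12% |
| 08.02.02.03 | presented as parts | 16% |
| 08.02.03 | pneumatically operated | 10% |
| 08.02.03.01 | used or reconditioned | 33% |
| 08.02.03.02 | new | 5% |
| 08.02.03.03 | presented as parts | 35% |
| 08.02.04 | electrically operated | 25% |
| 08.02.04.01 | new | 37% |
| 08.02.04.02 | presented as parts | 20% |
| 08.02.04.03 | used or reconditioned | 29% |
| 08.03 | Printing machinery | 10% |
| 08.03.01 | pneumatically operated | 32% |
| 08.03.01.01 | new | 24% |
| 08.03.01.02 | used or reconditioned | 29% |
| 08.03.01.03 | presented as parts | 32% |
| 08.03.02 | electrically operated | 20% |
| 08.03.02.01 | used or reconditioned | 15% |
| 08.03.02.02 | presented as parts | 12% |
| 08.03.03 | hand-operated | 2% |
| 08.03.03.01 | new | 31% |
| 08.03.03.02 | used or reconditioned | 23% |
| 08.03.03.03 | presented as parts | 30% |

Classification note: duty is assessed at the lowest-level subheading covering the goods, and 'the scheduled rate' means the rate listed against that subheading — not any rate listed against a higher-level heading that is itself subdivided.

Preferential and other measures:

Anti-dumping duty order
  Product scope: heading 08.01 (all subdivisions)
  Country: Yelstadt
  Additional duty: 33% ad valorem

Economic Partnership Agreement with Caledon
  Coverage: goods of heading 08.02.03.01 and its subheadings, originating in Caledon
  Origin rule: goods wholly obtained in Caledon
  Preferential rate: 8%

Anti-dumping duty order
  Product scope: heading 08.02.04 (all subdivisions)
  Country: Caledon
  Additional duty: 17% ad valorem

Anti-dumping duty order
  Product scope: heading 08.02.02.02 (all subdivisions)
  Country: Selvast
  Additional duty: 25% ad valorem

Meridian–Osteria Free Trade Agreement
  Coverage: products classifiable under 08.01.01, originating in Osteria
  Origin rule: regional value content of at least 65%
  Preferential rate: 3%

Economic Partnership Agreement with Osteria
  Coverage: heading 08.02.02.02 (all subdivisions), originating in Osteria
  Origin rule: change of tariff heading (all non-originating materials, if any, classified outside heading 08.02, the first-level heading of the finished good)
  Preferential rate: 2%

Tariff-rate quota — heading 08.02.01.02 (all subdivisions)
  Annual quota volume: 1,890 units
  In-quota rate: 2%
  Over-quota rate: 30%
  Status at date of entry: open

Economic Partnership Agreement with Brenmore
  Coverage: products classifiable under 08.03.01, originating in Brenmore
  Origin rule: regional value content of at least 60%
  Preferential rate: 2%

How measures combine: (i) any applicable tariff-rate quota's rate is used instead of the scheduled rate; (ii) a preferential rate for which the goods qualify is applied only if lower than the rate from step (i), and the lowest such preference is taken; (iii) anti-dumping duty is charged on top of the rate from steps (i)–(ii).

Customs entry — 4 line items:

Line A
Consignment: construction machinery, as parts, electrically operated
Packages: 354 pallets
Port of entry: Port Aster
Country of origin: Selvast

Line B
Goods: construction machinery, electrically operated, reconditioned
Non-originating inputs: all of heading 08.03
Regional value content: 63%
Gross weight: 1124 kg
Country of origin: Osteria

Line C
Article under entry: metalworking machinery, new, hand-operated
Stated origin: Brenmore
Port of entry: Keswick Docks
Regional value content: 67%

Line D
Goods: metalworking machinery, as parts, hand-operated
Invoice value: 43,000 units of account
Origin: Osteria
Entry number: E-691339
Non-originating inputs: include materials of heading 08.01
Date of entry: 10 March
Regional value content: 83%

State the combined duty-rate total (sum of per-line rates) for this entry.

65%

Line A: construction → 08.02; electrically operated → 08.02.04; as parts → 08.02.04.02. Scheduled 20%. No special measure applies. → 20%.
Line B: construction → 08.02; electrically operated → 08.02.04; reconditioned → 08.02.04.03. Scheduled 29%. Osteria agreement on 08.01.01: 08.02.04.03 not covered; Osteria agreement on 08.02.02.02: 08.02.04.03 not covered. → 29%.
Line C: metalworking → 08.01; hand-operated → 08.01.01; new → 08.01.01.01. Scheduled 13%. Brenmore agreement on 08.03.01: 08.01.01.01 not covered. → 13%.
Line D: metalworking → 08.01; hand-operated → 08.01.01; as parts → 08.01.01.02. Scheduled 3%. Osteria agreement on 08.01.01: RVC ≥ 65% → 3% available; Osteria agreement on 08.02.02.02: 08.01.01.02 not covered; preference 3% not lower than 3% → no reduction. → 3%.
Sum: 20% + 29% + 13% + 3% = 65%.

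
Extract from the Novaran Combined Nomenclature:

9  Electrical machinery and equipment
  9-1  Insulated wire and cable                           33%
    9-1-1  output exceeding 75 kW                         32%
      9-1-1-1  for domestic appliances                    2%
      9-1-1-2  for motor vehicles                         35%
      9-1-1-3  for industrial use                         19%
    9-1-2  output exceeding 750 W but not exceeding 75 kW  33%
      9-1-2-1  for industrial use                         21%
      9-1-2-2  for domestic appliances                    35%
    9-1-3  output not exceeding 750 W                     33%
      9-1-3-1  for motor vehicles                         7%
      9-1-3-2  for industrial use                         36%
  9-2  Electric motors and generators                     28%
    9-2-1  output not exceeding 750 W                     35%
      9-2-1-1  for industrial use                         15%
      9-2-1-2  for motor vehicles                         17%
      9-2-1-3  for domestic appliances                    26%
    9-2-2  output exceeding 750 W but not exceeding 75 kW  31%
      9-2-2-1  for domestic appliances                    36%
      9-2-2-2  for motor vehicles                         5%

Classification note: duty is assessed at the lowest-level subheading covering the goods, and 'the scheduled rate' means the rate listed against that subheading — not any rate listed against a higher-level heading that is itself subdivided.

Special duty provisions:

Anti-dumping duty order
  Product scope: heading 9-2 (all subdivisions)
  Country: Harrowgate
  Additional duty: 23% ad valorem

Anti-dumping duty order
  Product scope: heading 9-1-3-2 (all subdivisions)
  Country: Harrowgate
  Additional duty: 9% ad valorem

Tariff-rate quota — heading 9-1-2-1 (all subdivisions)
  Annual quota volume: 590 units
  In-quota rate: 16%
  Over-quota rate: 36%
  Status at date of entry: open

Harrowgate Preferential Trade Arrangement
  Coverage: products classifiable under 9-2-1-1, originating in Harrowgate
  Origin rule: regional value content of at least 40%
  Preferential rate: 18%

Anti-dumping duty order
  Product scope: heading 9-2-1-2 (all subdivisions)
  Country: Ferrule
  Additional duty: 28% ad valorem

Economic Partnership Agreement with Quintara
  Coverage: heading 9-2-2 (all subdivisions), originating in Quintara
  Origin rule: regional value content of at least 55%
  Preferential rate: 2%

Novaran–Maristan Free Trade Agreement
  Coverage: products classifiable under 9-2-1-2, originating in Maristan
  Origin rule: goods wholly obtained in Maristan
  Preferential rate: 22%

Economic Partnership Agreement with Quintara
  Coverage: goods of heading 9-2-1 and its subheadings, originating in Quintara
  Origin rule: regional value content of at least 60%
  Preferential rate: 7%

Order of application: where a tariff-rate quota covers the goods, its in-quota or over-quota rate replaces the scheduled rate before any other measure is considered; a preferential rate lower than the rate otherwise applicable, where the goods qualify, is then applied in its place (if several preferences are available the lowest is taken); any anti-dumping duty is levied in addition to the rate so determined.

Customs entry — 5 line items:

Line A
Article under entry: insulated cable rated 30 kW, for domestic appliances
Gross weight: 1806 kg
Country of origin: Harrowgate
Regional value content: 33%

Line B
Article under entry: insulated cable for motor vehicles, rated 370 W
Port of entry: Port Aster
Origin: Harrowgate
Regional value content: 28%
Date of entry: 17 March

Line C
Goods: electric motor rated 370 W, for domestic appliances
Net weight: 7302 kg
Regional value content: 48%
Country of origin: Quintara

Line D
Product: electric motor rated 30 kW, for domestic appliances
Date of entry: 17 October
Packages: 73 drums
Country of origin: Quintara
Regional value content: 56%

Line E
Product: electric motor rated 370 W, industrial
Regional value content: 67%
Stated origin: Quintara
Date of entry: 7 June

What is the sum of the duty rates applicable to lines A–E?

77%

Line A: insulated cable → 9-1; rated 30 kW → 9-1-2; for domestic appliances → 9-1-2-2. Scheduled 35%. Harrowgate agreement on 9-2-1-1: 9-1-2-2 not covered. → 35%.
Line B: insulated cable → 9-1; rated 370 W → 9-1-3; for motor vehicles → 9-1-3-1. Scheduled 7%. Harrowgate agreement on 9-2-1-1: 9-1-3-1 not covered. → 7%.
Line C: electric motor → 9-2; rated 370 W → 9-2-1; for domestic appliances → 9-2-1-3. Scheduled 26%. Quintara agreement on 9-2-2: 9-2-1-3 not covered; Quintara agreement on 9-2-1: RVC < 60%. → 26%.
Line D: electric motor → 9-2; rated 30 kW → 9-2-2; for domestic appliances → 9-2-2-1. Scheduled 36%. Quintara agreement on 9-2-2: RVC ≥ 55% → 2% available; Quintara agreement on 9-2-1: 9-2-2-1 not covered; preferential 2%. → 2%.
Line E: electric motor → 9-2; rated 370 W → 9-2-1; industrial → 9-2-1-1. Scheduled 15%. Quintara agreement on 9-2-2: 9-2-1-1 not covered; Quintara agreement on 9-2-1: RVC ≥ 60% → 7% available; preferential 7%. → 7%.
Sum: 35% + 7% + 26% + 2% + 7% = 77%.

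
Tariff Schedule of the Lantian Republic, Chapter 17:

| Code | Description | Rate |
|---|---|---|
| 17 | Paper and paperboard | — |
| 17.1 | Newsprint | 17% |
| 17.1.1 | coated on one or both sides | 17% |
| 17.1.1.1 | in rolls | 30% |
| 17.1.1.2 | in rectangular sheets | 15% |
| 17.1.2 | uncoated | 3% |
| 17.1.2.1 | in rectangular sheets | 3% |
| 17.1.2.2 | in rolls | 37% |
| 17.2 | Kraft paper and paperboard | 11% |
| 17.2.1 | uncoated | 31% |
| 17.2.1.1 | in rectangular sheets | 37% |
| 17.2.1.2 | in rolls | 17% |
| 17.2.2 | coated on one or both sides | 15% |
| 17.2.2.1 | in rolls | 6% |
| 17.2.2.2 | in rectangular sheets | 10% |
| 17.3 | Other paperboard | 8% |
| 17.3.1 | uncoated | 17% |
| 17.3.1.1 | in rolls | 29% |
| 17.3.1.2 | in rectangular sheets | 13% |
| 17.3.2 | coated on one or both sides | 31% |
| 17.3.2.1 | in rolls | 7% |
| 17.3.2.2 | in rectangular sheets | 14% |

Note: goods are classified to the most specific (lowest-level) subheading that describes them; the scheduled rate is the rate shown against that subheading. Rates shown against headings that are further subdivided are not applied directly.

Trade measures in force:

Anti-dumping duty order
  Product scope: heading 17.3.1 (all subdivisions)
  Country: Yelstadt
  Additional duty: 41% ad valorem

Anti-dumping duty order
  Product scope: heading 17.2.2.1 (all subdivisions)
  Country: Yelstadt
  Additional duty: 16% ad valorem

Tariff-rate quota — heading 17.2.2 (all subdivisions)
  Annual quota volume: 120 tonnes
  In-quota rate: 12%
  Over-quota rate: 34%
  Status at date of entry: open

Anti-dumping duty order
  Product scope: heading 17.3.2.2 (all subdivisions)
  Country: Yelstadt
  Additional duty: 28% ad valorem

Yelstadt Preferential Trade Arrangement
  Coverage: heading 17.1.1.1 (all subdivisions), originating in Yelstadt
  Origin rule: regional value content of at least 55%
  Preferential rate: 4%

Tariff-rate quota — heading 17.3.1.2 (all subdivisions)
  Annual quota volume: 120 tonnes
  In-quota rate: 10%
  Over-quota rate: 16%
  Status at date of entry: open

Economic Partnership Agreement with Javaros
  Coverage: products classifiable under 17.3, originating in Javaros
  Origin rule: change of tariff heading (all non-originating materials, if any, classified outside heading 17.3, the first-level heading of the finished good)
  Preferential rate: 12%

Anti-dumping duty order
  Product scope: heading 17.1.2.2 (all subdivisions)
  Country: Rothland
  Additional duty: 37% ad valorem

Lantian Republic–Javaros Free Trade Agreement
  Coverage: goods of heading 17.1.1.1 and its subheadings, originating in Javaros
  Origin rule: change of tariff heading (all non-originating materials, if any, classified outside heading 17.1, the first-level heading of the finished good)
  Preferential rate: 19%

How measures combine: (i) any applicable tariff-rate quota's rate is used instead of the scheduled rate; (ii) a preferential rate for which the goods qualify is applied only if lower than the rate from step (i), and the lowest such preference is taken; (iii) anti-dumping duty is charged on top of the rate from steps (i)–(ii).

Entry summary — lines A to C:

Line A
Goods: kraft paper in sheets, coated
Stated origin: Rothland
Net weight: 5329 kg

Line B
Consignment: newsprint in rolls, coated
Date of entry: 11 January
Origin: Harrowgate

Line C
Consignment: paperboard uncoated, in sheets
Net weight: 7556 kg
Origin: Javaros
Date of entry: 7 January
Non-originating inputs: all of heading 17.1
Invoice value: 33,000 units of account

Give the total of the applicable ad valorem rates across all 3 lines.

52%

Line A: kraft paper → 17.2; coated → 17.2.2; in sheets → 17.2.2.2. Scheduled 10%. quota on 17.2.2 open → in-quota 12%. → 12%.
Line B: newsprint → 17.1; coated → 17.1.1; in rolls → 17.1.1.1. Scheduled 30%. No special measure applies. → 30%.
Line C: paperboard → 17.3; uncoated → 17.3.1; in sheets → 17.3.1.2. Scheduled 13%. quota on 17.3.1.2 open → in-quota 10%; Javaros agreement on 17.3: CTH met → 12% available; Javaros agreement on 17.1.1.1: 17.3.1.2 not covered; preference 12% not lower than 10% → no reduction. → 10%.
Sum: 12% + 30% + 10% = 52%.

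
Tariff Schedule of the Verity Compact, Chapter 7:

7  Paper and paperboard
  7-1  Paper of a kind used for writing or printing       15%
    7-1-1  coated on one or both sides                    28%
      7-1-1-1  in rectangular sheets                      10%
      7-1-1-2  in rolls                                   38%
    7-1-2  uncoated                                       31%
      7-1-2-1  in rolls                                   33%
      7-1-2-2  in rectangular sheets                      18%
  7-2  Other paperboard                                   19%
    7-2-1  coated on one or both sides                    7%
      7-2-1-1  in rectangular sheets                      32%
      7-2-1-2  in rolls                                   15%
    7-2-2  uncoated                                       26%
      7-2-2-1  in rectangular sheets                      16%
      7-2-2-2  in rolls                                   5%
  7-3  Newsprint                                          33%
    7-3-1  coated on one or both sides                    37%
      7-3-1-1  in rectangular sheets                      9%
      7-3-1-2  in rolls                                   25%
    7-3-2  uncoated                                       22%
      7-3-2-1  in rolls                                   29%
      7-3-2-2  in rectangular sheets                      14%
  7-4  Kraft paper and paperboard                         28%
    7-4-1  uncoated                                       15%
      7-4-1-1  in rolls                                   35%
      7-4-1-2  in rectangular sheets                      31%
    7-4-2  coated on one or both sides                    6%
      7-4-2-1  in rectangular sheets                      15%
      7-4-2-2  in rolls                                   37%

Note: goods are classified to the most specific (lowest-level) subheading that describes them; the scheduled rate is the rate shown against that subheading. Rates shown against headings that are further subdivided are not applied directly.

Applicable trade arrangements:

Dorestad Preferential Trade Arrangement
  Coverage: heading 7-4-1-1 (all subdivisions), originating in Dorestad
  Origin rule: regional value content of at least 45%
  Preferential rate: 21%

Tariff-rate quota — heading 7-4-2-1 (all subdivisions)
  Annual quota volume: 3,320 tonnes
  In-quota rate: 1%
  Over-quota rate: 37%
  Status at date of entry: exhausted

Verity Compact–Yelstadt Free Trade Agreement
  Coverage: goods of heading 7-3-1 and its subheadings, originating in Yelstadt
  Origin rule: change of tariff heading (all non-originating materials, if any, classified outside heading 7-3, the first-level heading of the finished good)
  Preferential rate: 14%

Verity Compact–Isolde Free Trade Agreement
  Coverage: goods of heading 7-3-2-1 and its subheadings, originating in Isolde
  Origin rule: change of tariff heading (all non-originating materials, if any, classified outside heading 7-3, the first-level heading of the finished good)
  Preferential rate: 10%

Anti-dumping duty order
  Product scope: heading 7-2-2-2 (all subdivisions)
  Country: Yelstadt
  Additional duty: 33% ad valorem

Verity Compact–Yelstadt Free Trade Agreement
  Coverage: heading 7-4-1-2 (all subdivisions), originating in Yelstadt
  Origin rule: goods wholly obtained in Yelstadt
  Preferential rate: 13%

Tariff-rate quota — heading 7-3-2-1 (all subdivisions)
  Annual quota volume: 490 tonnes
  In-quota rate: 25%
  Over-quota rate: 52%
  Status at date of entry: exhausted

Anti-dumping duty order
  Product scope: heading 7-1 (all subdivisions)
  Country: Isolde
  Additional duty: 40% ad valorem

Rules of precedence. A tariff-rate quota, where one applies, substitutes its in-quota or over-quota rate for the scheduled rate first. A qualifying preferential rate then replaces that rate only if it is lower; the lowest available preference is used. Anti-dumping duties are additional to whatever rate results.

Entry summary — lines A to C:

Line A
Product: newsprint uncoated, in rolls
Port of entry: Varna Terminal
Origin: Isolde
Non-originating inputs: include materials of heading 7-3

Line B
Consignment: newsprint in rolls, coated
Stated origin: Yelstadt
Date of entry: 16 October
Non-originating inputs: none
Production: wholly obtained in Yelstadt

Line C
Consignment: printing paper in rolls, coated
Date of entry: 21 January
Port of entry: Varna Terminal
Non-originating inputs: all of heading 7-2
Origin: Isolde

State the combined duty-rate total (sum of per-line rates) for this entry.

144%

Line A: newsprint → 7-3; uncoated → 7-3-2; in rolls → 7-3-2-1. Scheduled 29%. quota on 7-3-2-1 exhausted → over-quota 52%; Isolde agreement on 7-3-2-1: CTH not met. → 52%.
Line B: newsprint → 7-3; coated → 7-3-1; in rolls → 7-3-1-2. Scheduled 25%. Yelstadt agreement on 7-3-1: CTH met → 14% available; Yelstadt agreement on 7-4-1-2: 7-3-1-2 not covered; preferential 14%. → 14%.
Line C: printing paper → 7-1; coated → 7-1-1; in rolls → 7-1-1-2. Scheduled 38%. Isolde agreement on 7-3-2-1: 7-1-1-2 not covered; anti-dumping (Isolde, 7-1): +40%; total 38% + 40% = 78%. → 78%.
Sum: 52% + 14% + 78% = 144%.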